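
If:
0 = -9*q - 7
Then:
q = -7/9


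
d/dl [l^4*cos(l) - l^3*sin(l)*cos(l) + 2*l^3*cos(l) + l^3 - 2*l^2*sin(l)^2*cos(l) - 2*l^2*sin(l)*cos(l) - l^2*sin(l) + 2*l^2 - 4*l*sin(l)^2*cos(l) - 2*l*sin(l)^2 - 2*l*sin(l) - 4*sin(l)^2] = -l^4*sin(l) - 2*l^3*sin(l) + 4*l^3*cos(l) - l^3*cos(2*l) + l^2*sin(l)/2 - 3*l^2*sin(2*l)/2 - 3*l^2*sin(3*l)/2 + 5*l^2*cos(l) - 2*l^2*cos(2*l) + 3*l^2 - l*sin(l) - 4*l*sin(2*l) - 3*l*sin(3*l) - 3*l*cos(l) + l*cos(3*l) + 4*l - 2*sin(l) - 4*sin(2*l) - cos(l) + cos(2*l) + cos(3*l) - 1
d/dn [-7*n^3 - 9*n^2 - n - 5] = -21*n^2 - 18*n - 1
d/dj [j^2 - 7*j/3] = 2*j - 7/3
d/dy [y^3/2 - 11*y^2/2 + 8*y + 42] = 3*y^2/2 - 11*y + 8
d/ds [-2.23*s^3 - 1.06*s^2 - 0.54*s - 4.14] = -6.69*s^2 - 2.12*s - 0.54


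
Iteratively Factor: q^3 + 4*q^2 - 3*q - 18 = (q - 2)*(q^2 + 6*q + 9) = (q - 2)*(q + 3)*(q + 3)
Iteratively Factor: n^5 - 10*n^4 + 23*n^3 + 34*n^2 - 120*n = (n - 4)*(n^4 - 6*n^3 - n^2 + 30*n) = n*(n - 4)*(n^3 - 6*n^2 - n + 30) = n*(n - 4)*(n - 3)*(n^2 - 3*n - 10) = n*(n - 5)*(n - 4)*(n - 3)*(n + 2)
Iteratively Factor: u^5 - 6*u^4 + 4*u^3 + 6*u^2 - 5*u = (u)*(u^4 - 6*u^3 + 4*u^2 + 6*u - 5) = u*(u + 1)*(u^3 - 7*u^2 + 11*u - 5) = u*(u - 5)*(u + 1)*(u^2 - 2*u + 1) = u*(u - 5)*(u - 1)*(u + 1)*(u - 1)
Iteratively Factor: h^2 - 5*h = (h)*(h - 5)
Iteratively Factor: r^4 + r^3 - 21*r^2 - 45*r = (r + 3)*(r^3 - 2*r^2 - 15*r) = (r - 5)*(r + 3)*(r^2 + 3*r) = (r - 5)*(r + 3)^2*(r)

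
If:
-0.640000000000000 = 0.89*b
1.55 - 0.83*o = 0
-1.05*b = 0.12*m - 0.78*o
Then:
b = -0.72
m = 18.43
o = 1.87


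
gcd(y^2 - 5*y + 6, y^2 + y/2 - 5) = y - 2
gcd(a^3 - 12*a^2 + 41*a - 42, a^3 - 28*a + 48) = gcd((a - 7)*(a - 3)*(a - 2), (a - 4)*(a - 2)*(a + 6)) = a - 2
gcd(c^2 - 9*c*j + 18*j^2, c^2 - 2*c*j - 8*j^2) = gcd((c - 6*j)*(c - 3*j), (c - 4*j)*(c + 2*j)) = 1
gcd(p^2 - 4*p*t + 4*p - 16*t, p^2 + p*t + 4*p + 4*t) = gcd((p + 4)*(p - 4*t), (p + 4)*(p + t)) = p + 4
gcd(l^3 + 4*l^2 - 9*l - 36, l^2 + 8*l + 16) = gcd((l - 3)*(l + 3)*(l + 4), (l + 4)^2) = l + 4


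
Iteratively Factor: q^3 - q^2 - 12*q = (q - 4)*(q^2 + 3*q) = (q - 4)*(q + 3)*(q)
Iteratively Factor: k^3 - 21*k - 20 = (k - 5)*(k^2 + 5*k + 4) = (k - 5)*(k + 4)*(k + 1)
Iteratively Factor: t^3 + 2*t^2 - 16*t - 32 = (t - 4)*(t^2 + 6*t + 8) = (t - 4)*(t + 2)*(t + 4)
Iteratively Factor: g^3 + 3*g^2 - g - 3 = (g + 3)*(g^2 - 1) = (g - 1)*(g + 3)*(g + 1)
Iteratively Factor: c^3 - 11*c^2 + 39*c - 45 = (c - 5)*(c^2 - 6*c + 9) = (c - 5)*(c - 3)*(c - 3)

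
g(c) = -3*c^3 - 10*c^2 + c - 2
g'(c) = -9*c^2 - 20*c + 1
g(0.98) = -13.45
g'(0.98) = -27.24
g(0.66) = -6.56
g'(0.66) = -16.12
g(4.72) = -535.53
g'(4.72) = -293.91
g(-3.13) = -11.11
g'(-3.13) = -24.57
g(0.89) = -11.15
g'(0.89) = -23.93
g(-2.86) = -16.48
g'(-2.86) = -15.42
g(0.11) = -2.01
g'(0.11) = -1.31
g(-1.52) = -16.09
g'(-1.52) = 10.61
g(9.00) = -2990.00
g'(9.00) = -908.00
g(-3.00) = -14.00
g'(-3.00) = -20.00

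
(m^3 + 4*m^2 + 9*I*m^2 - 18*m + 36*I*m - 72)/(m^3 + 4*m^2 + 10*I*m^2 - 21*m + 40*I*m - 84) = (m + 6*I)/(m + 7*I)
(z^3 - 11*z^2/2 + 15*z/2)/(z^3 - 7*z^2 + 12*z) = (z - 5/2)/(z - 4)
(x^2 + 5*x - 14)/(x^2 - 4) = (x + 7)/(x + 2)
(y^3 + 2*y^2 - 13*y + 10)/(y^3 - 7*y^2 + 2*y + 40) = (y^3 + 2*y^2 - 13*y + 10)/(y^3 - 7*y^2 + 2*y + 40)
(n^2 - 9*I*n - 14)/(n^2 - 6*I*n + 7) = (n - 2*I)/(n + I)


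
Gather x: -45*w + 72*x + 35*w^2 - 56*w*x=35*w^2 - 45*w + x*(72 - 56*w)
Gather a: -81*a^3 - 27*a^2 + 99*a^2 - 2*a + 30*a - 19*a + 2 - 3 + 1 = -81*a^3 + 72*a^2 + 9*a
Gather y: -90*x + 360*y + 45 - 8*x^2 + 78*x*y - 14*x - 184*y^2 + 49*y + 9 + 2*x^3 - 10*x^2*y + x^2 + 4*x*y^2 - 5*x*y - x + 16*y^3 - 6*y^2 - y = 2*x^3 - 7*x^2 - 105*x + 16*y^3 + y^2*(4*x - 190) + y*(-10*x^2 + 73*x + 408) + 54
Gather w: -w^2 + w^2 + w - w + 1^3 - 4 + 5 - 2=0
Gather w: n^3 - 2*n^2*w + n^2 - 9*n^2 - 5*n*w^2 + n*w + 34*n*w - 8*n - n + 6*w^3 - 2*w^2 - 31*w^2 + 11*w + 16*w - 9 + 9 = n^3 - 8*n^2 - 9*n + 6*w^3 + w^2*(-5*n - 33) + w*(-2*n^2 + 35*n + 27)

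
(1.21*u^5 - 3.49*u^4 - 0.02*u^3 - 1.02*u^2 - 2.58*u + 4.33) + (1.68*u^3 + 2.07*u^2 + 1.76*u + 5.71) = 1.21*u^5 - 3.49*u^4 + 1.66*u^3 + 1.05*u^2 - 0.82*u + 10.04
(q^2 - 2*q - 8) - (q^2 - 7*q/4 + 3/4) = -q/4 - 35/4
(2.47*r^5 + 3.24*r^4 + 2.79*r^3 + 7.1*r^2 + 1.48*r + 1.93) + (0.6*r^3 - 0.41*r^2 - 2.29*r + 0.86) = 2.47*r^5 + 3.24*r^4 + 3.39*r^3 + 6.69*r^2 - 0.81*r + 2.79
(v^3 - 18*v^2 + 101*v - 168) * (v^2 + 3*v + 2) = v^5 - 15*v^4 + 49*v^3 + 99*v^2 - 302*v - 336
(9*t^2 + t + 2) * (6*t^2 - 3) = 54*t^4 + 6*t^3 - 15*t^2 - 3*t - 6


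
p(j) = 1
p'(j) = 0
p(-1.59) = 1.00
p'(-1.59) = 0.00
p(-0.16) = 1.00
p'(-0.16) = 0.00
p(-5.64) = 1.00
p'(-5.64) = 0.00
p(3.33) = 1.00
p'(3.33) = 0.00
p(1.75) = 1.00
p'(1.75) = 0.00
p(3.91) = 1.00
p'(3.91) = 0.00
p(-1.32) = 1.00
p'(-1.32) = 0.00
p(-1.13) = 1.00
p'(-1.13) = 0.00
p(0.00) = 1.00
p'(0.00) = 0.00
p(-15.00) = 1.00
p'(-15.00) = 0.00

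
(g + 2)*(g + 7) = g^2 + 9*g + 14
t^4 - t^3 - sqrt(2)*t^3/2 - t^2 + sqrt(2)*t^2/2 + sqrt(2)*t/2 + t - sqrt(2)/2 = (t - 1)^2*(t + 1)*(t - sqrt(2)/2)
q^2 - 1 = (q - 1)*(q + 1)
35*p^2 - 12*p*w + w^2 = (-7*p + w)*(-5*p + w)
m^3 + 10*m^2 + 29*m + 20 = (m + 1)*(m + 4)*(m + 5)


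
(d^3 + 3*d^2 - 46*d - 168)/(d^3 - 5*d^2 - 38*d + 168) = (d + 4)/(d - 4)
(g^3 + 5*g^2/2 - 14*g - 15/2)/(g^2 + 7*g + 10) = (2*g^2 - 5*g - 3)/(2*(g + 2))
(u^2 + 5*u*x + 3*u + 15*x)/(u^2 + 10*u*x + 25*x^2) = (u + 3)/(u + 5*x)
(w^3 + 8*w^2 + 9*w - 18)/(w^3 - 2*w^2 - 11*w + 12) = (w + 6)/(w - 4)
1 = 1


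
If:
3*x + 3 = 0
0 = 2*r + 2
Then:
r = -1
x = -1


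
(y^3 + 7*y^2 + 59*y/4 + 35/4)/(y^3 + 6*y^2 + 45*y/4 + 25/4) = (2*y + 7)/(2*y + 5)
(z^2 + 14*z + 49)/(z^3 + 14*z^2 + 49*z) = 1/z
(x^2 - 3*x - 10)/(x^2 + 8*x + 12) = (x - 5)/(x + 6)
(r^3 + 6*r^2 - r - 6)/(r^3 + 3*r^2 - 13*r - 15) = (r^2 + 5*r - 6)/(r^2 + 2*r - 15)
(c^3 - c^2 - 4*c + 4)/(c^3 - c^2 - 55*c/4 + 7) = 4*(c^3 - c^2 - 4*c + 4)/(4*c^3 - 4*c^2 - 55*c + 28)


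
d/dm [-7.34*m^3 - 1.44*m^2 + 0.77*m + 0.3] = -22.02*m^2 - 2.88*m + 0.77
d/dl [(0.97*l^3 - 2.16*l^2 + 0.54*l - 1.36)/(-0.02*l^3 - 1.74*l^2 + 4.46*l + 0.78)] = (-6.93889390390723e-18*l^5 - 1.731*l^4 + 8.674*l^3 - 6.5058*l^2 - 8.1024*l + 6.4868)/(0.0004*l^6 + 0.0696*l^5 + 2.8492*l^4 - 15.552*l^3 + 17.1772*l^2 + 6.9576*l + 0.6084)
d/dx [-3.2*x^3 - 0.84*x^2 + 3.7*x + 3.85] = -9.6*x^2 - 1.68*x + 3.7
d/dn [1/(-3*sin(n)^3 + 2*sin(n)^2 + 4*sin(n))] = (9*cos(n) - 4/tan(n) - 4*cos(n)/sin(n)^2)/(3*sin(n)^2 - 2*sin(n) - 4)^2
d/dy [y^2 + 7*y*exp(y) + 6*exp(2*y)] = 7*y*exp(y) + 2*y + 12*exp(2*y) + 7*exp(y)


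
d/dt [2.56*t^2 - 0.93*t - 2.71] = 5.12*t - 0.93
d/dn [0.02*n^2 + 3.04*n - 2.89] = 0.04*n + 3.04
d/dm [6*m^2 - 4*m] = 12*m - 4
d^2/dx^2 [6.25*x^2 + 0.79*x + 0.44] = 12.5000000000000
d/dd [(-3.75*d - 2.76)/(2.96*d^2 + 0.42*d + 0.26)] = (11.1*d^2 + 16.3392*d + 0.1842)/(8.7616*d^4 + 2.4864*d^3 + 1.7156*d^2 + 0.2184*d + 0.0676)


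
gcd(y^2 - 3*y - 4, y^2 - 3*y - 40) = 1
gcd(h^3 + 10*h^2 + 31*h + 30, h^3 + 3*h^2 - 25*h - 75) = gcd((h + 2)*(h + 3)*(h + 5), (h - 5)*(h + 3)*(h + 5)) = h^2 + 8*h + 15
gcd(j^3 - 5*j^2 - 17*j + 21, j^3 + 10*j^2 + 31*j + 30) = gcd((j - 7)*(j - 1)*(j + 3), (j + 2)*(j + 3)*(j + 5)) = j + 3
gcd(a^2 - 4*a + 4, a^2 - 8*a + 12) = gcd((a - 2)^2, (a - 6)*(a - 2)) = a - 2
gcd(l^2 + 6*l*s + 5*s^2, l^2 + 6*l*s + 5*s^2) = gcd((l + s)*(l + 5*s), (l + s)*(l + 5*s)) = l^2 + 6*l*s + 5*s^2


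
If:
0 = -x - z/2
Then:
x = -z/2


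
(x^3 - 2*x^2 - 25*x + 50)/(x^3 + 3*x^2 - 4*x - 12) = (x^2 - 25)/(x^2 + 5*x + 6)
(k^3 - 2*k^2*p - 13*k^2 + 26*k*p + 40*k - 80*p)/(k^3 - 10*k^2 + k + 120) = (k - 2*p)/(k + 3)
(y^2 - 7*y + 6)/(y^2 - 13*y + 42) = (y - 1)/(y - 7)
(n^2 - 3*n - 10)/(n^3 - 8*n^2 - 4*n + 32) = (n - 5)/(n^2 - 10*n + 16)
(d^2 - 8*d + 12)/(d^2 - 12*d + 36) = (d - 2)/(d - 6)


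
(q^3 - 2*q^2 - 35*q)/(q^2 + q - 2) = q*(q^2 - 2*q - 35)/(q^2 + q - 2)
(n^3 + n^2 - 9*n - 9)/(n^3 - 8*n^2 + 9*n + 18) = (n + 3)/(n - 6)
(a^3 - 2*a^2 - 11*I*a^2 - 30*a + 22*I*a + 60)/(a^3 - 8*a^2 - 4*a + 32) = (a^2 - 11*I*a - 30)/(a^2 - 6*a - 16)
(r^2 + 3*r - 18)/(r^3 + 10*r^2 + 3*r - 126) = 1/(r + 7)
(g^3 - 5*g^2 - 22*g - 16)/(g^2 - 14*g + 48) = (g^2 + 3*g + 2)/(g - 6)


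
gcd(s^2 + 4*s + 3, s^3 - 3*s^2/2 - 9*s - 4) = 1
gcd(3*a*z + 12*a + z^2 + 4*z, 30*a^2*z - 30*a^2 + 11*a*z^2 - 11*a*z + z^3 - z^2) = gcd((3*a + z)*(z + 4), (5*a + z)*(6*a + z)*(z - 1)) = 1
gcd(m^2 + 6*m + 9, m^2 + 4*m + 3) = m + 3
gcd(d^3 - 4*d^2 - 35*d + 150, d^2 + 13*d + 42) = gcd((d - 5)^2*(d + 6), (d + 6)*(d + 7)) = d + 6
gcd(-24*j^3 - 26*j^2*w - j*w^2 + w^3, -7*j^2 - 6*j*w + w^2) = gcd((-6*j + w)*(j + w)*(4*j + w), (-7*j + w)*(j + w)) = j + w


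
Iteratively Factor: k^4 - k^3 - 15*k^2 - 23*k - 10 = (k - 5)*(k^3 + 4*k^2 + 5*k + 2) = (k - 5)*(k + 2)*(k^2 + 2*k + 1) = (k - 5)*(k + 1)*(k + 2)*(k + 1)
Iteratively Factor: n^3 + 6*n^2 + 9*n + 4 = (n + 1)*(n^2 + 5*n + 4) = (n + 1)^2*(n + 4)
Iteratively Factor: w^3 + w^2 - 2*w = (w - 1)*(w^2 + 2*w) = w*(w - 1)*(w + 2)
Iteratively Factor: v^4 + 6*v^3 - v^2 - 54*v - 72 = (v + 4)*(v^3 + 2*v^2 - 9*v - 18) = (v + 2)*(v + 4)*(v^2 - 9) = (v + 2)*(v + 3)*(v + 4)*(v - 3)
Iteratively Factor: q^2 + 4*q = (q)*(q + 4)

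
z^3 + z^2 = z^2*(z + 1)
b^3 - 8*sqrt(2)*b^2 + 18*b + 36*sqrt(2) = (b - 6*sqrt(2))*(b - 3*sqrt(2))*(b + sqrt(2))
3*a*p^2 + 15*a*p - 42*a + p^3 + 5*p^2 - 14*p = (3*a + p)*(p - 2)*(p + 7)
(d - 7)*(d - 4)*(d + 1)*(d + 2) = d^4 - 8*d^3 - 3*d^2 + 62*d + 56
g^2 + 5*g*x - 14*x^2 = (g - 2*x)*(g + 7*x)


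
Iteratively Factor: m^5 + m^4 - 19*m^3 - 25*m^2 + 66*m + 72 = (m - 4)*(m^4 + 5*m^3 + m^2 - 21*m - 18) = (m - 4)*(m + 1)*(m^3 + 4*m^2 - 3*m - 18) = (m - 4)*(m - 2)*(m + 1)*(m^2 + 6*m + 9) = (m - 4)*(m - 2)*(m + 1)*(m + 3)*(m + 3)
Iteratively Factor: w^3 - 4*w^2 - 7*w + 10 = (w + 2)*(w^2 - 6*w + 5) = (w - 5)*(w + 2)*(w - 1)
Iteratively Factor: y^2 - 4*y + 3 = (y - 1)*(y - 3)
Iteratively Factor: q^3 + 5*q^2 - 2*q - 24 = (q + 3)*(q^2 + 2*q - 8) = (q - 2)*(q + 3)*(q + 4)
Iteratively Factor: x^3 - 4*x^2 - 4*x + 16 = (x - 2)*(x^2 - 2*x - 8) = (x - 4)*(x - 2)*(x + 2)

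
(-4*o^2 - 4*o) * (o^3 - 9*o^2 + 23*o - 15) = -4*o^5 + 32*o^4 - 56*o^3 - 32*o^2 + 60*o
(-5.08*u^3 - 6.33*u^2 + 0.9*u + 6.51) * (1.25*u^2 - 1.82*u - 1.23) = -6.35*u^5 + 1.3331*u^4 + 18.894*u^3 + 14.2854*u^2 - 12.9552*u - 8.0073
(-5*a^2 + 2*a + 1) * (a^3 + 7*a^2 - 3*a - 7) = -5*a^5 - 33*a^4 + 30*a^3 + 36*a^2 - 17*a - 7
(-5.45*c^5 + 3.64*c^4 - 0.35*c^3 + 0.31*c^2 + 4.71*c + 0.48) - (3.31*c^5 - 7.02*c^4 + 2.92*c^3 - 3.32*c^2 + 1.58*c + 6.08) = -8.76*c^5 + 10.66*c^4 - 3.27*c^3 + 3.63*c^2 + 3.13*c - 5.6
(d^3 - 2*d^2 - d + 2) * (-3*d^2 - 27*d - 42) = -3*d^5 - 21*d^4 + 15*d^3 + 105*d^2 - 12*d - 84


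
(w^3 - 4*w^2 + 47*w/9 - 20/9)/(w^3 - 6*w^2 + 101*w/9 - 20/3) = (w - 1)/(w - 3)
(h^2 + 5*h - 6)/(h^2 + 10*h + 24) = (h - 1)/(h + 4)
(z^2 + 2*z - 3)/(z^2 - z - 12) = (z - 1)/(z - 4)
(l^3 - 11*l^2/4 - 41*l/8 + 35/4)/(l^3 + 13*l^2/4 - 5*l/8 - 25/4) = (2*l - 7)/(2*l + 5)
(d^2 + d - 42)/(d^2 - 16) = (d^2 + d - 42)/(d^2 - 16)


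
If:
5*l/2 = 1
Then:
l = 2/5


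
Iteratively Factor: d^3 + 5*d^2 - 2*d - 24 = (d + 3)*(d^2 + 2*d - 8) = (d - 2)*(d + 3)*(d + 4)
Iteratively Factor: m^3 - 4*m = (m)*(m^2 - 4) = m*(m + 2)*(m - 2)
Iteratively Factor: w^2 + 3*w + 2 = (w + 1)*(w + 2)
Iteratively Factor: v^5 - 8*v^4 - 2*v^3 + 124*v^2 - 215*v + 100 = (v + 4)*(v^4 - 12*v^3 + 46*v^2 - 60*v + 25) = (v - 1)*(v + 4)*(v^3 - 11*v^2 + 35*v - 25) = (v - 5)*(v - 1)*(v + 4)*(v^2 - 6*v + 5) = (v - 5)^2*(v - 1)*(v + 4)*(v - 1)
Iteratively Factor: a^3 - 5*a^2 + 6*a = (a - 2)*(a^2 - 3*a) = a*(a - 2)*(a - 3)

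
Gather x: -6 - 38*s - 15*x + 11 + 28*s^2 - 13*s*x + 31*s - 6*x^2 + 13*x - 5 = 28*s^2 - 7*s - 6*x^2 + x*(-13*s - 2)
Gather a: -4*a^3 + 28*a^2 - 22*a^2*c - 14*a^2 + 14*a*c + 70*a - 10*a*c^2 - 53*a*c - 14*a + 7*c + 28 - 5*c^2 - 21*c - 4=-4*a^3 + a^2*(14 - 22*c) + a*(-10*c^2 - 39*c + 56) - 5*c^2 - 14*c + 24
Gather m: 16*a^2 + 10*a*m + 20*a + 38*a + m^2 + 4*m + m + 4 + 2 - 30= 16*a^2 + 58*a + m^2 + m*(10*a + 5) - 24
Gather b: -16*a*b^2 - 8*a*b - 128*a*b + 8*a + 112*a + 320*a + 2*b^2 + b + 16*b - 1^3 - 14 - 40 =440*a + b^2*(2 - 16*a) + b*(17 - 136*a) - 55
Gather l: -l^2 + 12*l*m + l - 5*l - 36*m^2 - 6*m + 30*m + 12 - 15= -l^2 + l*(12*m - 4) - 36*m^2 + 24*m - 3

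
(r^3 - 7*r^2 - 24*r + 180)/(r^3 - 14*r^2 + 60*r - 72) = (r + 5)/(r - 2)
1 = 1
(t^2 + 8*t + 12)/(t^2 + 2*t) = (t + 6)/t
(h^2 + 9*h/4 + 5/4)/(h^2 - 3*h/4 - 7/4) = (4*h + 5)/(4*h - 7)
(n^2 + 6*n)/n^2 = (n + 6)/n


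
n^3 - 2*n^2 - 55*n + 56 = (n - 8)*(n - 1)*(n + 7)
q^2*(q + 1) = q^3 + q^2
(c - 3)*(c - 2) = c^2 - 5*c + 6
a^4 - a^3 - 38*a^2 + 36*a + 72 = (a - 6)*(a - 2)*(a + 1)*(a + 6)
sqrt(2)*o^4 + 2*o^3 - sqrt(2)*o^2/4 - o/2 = o*(o - 1/2)*(o + sqrt(2))*(sqrt(2)*o + sqrt(2)/2)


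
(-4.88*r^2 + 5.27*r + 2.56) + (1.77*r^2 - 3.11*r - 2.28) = -3.11*r^2 + 2.16*r + 0.28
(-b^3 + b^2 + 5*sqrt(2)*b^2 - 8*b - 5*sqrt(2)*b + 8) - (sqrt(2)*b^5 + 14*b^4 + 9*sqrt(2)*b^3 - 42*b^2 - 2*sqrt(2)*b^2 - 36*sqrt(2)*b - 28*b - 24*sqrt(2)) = -sqrt(2)*b^5 - 14*b^4 - 9*sqrt(2)*b^3 - b^3 + 7*sqrt(2)*b^2 + 43*b^2 + 20*b + 31*sqrt(2)*b + 8 + 24*sqrt(2)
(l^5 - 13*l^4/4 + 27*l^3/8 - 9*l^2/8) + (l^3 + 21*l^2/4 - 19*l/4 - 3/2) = l^5 - 13*l^4/4 + 35*l^3/8 + 33*l^2/8 - 19*l/4 - 3/2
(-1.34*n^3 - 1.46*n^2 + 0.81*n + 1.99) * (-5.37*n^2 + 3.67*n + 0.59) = 7.1958*n^5 + 2.9224*n^4 - 10.4985*n^3 - 8.575*n^2 + 7.7812*n + 1.1741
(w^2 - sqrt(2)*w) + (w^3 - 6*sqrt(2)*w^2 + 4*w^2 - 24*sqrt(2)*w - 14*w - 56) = w^3 - 6*sqrt(2)*w^2 + 5*w^2 - 25*sqrt(2)*w - 14*w - 56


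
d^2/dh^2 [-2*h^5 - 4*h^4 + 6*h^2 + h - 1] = -40*h^3 - 48*h^2 + 12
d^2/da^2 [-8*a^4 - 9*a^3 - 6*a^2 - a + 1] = -96*a^2 - 54*a - 12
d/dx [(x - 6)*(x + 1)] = 2*x - 5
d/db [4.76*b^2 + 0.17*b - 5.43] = 9.52*b + 0.17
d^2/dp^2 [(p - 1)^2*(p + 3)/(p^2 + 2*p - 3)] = 0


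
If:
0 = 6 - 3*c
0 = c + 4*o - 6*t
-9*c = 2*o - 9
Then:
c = 2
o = -9/2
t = -8/3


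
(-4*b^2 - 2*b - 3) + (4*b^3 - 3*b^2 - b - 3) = 4*b^3 - 7*b^2 - 3*b - 6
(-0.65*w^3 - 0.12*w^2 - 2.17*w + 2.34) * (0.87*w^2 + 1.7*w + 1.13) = -0.5655*w^5 - 1.2094*w^4 - 2.8264*w^3 - 1.7888*w^2 + 1.5259*w + 2.6442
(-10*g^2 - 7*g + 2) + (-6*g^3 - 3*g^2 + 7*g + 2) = -6*g^3 - 13*g^2 + 4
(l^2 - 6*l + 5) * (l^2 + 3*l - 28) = l^4 - 3*l^3 - 41*l^2 + 183*l - 140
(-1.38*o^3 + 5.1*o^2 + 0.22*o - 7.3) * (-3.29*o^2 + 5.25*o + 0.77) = 4.5402*o^5 - 24.024*o^4 + 24.9886*o^3 + 29.099*o^2 - 38.1556*o - 5.621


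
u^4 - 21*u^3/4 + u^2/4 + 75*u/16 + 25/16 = (u - 5)*(u - 5/4)*(u + 1/2)^2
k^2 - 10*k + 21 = (k - 7)*(k - 3)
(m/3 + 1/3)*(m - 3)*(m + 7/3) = m^3/3 + m^2/9 - 23*m/9 - 7/3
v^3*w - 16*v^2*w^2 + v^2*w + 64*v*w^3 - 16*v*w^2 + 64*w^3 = (v - 8*w)^2*(v*w + w)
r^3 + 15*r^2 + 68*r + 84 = (r + 2)*(r + 6)*(r + 7)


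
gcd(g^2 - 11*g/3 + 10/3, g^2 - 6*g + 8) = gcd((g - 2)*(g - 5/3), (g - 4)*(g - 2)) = g - 2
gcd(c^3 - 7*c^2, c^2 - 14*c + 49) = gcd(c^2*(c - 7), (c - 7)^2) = c - 7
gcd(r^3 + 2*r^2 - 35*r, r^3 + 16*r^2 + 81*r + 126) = r + 7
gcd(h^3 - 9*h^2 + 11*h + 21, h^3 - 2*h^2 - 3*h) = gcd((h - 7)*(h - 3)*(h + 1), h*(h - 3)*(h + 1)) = h^2 - 2*h - 3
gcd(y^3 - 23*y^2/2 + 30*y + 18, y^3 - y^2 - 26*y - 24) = y - 6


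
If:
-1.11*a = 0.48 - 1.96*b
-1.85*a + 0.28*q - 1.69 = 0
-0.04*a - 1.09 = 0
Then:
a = -27.25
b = -15.19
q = -174.01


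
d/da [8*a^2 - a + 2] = 16*a - 1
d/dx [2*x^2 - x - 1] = 4*x - 1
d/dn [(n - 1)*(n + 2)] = 2*n + 1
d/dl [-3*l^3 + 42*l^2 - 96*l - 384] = -9*l^2 + 84*l - 96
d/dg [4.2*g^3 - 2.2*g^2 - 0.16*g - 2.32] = 12.6*g^2 - 4.4*g - 0.16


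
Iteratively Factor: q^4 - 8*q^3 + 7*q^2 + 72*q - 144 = (q + 3)*(q^3 - 11*q^2 + 40*q - 48) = (q - 4)*(q + 3)*(q^2 - 7*q + 12) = (q - 4)^2*(q + 3)*(q - 3)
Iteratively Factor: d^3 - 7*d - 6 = (d - 3)*(d^2 + 3*d + 2) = (d - 3)*(d + 1)*(d + 2)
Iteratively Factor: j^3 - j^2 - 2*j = (j + 1)*(j^2 - 2*j) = j*(j + 1)*(j - 2)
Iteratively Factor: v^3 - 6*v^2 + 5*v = (v - 1)*(v^2 - 5*v) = (v - 5)*(v - 1)*(v)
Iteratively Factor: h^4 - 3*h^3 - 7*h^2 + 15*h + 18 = (h + 1)*(h^3 - 4*h^2 - 3*h + 18) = (h + 1)*(h + 2)*(h^2 - 6*h + 9) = (h - 3)*(h + 1)*(h + 2)*(h - 3)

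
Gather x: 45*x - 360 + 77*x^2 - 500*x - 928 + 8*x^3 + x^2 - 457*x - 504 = 8*x^3 + 78*x^2 - 912*x - 1792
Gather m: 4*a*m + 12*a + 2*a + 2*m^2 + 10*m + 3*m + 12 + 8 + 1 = 14*a + 2*m^2 + m*(4*a + 13) + 21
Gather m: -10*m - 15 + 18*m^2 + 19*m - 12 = 18*m^2 + 9*m - 27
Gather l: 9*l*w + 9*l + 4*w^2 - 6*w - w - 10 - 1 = l*(9*w + 9) + 4*w^2 - 7*w - 11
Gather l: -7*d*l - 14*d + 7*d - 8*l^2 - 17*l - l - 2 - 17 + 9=-7*d - 8*l^2 + l*(-7*d - 18) - 10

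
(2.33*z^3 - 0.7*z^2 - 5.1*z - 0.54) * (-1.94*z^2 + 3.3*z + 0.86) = -4.5202*z^5 + 9.047*z^4 + 9.5878*z^3 - 16.3844*z^2 - 6.168*z - 0.4644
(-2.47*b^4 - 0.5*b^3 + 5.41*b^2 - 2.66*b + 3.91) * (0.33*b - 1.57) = -0.8151*b^5 + 3.7129*b^4 + 2.5703*b^3 - 9.3715*b^2 + 5.4665*b - 6.1387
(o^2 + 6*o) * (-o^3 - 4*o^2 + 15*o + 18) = -o^5 - 10*o^4 - 9*o^3 + 108*o^2 + 108*o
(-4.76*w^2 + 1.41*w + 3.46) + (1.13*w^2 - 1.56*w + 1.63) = -3.63*w^2 - 0.15*w + 5.09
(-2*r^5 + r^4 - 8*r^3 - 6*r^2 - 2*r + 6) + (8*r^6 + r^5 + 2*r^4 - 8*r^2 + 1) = 8*r^6 - r^5 + 3*r^4 - 8*r^3 - 14*r^2 - 2*r + 7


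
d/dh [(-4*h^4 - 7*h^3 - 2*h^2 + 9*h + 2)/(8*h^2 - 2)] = (-32*h^5 - 28*h^4 + 16*h^3 - 15*h^2 - 12*h - 9)/(2*(16*h^4 - 8*h^2 + 1))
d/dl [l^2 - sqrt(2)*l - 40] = 2*l - sqrt(2)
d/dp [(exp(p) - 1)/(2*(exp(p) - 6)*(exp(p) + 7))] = (-exp(2*p) + 2*exp(p) - 41)*exp(p)/(2*(exp(4*p) + 2*exp(3*p) - 83*exp(2*p) - 84*exp(p) + 1764))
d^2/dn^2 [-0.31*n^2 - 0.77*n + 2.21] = -0.620000000000000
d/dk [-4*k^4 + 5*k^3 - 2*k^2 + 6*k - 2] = -16*k^3 + 15*k^2 - 4*k + 6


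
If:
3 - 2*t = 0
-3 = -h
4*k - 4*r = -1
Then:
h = 3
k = r - 1/4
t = 3/2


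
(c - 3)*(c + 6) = c^2 + 3*c - 18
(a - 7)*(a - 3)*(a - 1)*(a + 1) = a^4 - 10*a^3 + 20*a^2 + 10*a - 21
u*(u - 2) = u^2 - 2*u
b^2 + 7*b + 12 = (b + 3)*(b + 4)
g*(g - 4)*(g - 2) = g^3 - 6*g^2 + 8*g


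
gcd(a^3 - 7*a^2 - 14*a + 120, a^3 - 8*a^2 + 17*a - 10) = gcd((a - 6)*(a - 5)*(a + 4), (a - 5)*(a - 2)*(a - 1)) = a - 5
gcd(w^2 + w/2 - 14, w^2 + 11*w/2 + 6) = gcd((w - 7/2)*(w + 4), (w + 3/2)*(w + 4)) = w + 4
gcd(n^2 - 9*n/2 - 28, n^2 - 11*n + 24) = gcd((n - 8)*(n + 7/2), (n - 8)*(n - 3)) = n - 8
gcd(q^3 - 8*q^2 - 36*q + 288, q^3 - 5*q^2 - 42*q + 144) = q^2 - 2*q - 48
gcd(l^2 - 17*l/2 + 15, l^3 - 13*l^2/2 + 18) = l - 6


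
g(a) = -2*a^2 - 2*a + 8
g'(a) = -4*a - 2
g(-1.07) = 7.85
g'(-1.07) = 2.28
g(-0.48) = 8.50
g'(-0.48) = -0.08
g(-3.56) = -10.23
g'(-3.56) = 12.24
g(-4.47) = -23.02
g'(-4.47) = 15.88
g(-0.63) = 8.47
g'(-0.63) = 0.52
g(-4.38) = -21.61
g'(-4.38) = 15.52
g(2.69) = -11.85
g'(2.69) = -12.76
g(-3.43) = -8.67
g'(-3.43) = 11.72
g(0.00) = 8.00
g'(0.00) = -2.00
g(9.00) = -172.00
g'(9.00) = -38.00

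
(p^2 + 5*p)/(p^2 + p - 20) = p/(p - 4)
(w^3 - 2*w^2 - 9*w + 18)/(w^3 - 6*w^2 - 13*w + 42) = (w - 3)/(w - 7)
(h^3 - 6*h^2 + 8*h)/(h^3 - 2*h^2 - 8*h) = (h - 2)/(h + 2)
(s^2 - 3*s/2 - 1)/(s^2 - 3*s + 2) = (s + 1/2)/(s - 1)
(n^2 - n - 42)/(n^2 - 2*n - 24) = (-n^2 + n + 42)/(-n^2 + 2*n + 24)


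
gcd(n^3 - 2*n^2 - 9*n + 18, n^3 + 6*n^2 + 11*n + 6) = n + 3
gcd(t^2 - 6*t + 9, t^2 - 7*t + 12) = t - 3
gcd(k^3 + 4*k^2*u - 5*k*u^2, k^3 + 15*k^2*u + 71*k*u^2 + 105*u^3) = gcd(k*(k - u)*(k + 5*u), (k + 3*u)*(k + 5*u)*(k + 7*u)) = k + 5*u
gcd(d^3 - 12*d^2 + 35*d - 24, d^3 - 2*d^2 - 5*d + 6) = d^2 - 4*d + 3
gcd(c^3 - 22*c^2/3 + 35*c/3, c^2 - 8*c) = c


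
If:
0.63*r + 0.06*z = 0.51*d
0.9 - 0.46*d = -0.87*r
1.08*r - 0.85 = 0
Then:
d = 3.45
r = 0.79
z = 21.02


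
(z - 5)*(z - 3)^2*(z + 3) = z^4 - 8*z^3 + 6*z^2 + 72*z - 135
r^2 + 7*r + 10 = (r + 2)*(r + 5)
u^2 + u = u*(u + 1)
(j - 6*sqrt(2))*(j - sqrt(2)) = j^2 - 7*sqrt(2)*j + 12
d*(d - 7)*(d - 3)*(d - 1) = d^4 - 11*d^3 + 31*d^2 - 21*d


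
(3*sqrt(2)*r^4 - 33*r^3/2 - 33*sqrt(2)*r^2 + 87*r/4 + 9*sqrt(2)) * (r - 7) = 3*sqrt(2)*r^5 - 21*sqrt(2)*r^4 - 33*r^4/2 - 33*sqrt(2)*r^3 + 231*r^3/2 + 87*r^2/4 + 231*sqrt(2)*r^2 - 609*r/4 + 9*sqrt(2)*r - 63*sqrt(2)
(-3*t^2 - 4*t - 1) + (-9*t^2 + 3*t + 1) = -12*t^2 - t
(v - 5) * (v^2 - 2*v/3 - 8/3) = v^3 - 17*v^2/3 + 2*v/3 + 40/3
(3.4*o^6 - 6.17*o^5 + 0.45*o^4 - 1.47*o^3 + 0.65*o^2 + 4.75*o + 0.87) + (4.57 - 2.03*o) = 3.4*o^6 - 6.17*o^5 + 0.45*o^4 - 1.47*o^3 + 0.65*o^2 + 2.72*o + 5.44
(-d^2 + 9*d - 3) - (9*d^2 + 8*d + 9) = -10*d^2 + d - 12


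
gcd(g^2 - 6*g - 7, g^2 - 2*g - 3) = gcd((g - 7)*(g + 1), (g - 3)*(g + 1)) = g + 1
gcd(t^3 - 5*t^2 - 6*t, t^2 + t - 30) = 1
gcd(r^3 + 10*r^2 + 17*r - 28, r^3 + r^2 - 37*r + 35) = r^2 + 6*r - 7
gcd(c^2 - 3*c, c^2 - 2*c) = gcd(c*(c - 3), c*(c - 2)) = c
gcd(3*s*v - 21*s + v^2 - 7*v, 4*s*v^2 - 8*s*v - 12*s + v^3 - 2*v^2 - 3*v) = 1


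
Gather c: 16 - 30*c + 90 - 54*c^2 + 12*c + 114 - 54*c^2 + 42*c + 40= -108*c^2 + 24*c + 260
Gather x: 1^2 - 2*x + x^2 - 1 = x^2 - 2*x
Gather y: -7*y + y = -6*y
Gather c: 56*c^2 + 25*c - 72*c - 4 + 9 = 56*c^2 - 47*c + 5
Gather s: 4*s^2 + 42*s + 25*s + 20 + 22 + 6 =4*s^2 + 67*s + 48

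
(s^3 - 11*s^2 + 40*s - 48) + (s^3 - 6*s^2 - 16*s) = 2*s^3 - 17*s^2 + 24*s - 48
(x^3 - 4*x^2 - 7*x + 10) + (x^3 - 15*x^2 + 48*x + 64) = 2*x^3 - 19*x^2 + 41*x + 74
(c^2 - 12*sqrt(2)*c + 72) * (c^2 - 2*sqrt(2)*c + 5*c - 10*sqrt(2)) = c^4 - 14*sqrt(2)*c^3 + 5*c^3 - 70*sqrt(2)*c^2 + 120*c^2 - 144*sqrt(2)*c + 600*c - 720*sqrt(2)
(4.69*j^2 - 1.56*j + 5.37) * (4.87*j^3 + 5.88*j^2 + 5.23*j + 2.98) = 22.8403*j^5 + 19.98*j^4 + 41.5078*j^3 + 37.393*j^2 + 23.4363*j + 16.0026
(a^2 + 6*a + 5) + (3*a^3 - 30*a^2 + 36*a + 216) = 3*a^3 - 29*a^2 + 42*a + 221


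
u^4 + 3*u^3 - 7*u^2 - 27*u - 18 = (u - 3)*(u + 1)*(u + 2)*(u + 3)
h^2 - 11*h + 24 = (h - 8)*(h - 3)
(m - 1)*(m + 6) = m^2 + 5*m - 6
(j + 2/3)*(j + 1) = j^2 + 5*j/3 + 2/3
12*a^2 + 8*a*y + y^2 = (2*a + y)*(6*a + y)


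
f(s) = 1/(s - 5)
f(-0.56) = -0.18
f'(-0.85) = -0.03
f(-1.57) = -0.15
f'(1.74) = -0.09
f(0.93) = -0.25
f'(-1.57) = -0.02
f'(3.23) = -0.32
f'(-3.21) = -0.01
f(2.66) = -0.43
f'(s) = -1/(s - 5)^2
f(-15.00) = -0.05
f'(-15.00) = 0.00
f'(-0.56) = -0.03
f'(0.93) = -0.06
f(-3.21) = -0.12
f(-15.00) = -0.05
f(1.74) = -0.31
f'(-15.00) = 0.00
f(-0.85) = -0.17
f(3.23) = -0.56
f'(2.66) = -0.18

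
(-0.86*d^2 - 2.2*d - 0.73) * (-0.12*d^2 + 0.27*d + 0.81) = 0.1032*d^4 + 0.0318*d^3 - 1.203*d^2 - 1.9791*d - 0.5913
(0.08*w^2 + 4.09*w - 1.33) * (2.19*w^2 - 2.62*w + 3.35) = 0.1752*w^4 + 8.7475*w^3 - 13.3605*w^2 + 17.1861*w - 4.4555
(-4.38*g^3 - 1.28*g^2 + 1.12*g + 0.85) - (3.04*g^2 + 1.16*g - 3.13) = -4.38*g^3 - 4.32*g^2 - 0.0399999999999998*g + 3.98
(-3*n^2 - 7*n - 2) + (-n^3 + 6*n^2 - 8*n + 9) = -n^3 + 3*n^2 - 15*n + 7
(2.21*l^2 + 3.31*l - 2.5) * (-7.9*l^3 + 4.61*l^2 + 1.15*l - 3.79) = -17.459*l^5 - 15.9609*l^4 + 37.5506*l^3 - 16.0944*l^2 - 15.4199*l + 9.475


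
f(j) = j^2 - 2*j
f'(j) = 2*j - 2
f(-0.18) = 0.39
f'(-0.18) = -2.36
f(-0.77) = 2.13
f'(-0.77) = -3.54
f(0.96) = -1.00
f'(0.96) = -0.08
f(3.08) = 3.33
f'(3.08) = 4.16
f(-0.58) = 1.50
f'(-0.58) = -3.16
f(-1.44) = 4.95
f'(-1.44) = -4.88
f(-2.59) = 11.89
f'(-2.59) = -7.18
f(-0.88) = 2.53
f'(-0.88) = -3.76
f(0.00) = 0.00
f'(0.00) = -2.00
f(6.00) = 24.00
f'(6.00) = 10.00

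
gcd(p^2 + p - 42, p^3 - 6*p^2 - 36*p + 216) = p - 6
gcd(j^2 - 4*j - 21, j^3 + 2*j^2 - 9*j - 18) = j + 3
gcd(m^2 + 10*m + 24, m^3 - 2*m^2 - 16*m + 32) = m + 4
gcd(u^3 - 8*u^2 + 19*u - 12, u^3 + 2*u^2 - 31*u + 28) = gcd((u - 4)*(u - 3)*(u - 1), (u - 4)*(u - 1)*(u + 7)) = u^2 - 5*u + 4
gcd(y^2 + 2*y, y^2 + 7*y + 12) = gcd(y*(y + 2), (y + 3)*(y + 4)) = 1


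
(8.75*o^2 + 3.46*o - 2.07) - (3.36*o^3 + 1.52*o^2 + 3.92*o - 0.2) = -3.36*o^3 + 7.23*o^2 - 0.46*o - 1.87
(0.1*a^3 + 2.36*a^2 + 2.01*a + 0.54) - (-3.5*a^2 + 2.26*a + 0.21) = 0.1*a^3 + 5.86*a^2 - 0.25*a + 0.33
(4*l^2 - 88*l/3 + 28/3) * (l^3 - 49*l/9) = 4*l^5 - 88*l^4/3 - 112*l^3/9 + 4312*l^2/27 - 1372*l/27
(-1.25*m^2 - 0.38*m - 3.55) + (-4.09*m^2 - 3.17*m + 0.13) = -5.34*m^2 - 3.55*m - 3.42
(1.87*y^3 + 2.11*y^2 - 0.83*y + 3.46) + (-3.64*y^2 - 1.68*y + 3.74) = 1.87*y^3 - 1.53*y^2 - 2.51*y + 7.2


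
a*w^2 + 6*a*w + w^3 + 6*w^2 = w*(a + w)*(w + 6)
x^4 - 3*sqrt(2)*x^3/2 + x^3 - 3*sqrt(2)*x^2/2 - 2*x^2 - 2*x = x*(x + 1)*(x - 2*sqrt(2))*(x + sqrt(2)/2)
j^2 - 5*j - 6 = (j - 6)*(j + 1)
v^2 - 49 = (v - 7)*(v + 7)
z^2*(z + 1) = z^3 + z^2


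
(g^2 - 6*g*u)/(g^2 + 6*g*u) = (g - 6*u)/(g + 6*u)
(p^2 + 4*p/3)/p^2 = (p + 4/3)/p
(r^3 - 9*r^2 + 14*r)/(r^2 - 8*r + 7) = r*(r - 2)/(r - 1)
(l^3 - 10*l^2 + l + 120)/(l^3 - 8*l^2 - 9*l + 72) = (l - 5)/(l - 3)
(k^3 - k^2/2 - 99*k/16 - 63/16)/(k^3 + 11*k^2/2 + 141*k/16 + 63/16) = (k - 3)/(k + 3)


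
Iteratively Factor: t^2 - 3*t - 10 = (t + 2)*(t - 5)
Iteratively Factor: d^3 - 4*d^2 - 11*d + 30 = (d - 2)*(d^2 - 2*d - 15) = (d - 2)*(d + 3)*(d - 5)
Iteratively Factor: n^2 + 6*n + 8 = (n + 4)*(n + 2)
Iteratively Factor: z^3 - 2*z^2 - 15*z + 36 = (z - 3)*(z^2 + z - 12) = (z - 3)*(z + 4)*(z - 3)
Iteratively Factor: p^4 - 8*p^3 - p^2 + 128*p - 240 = (p + 4)*(p^3 - 12*p^2 + 47*p - 60) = (p - 3)*(p + 4)*(p^2 - 9*p + 20) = (p - 5)*(p - 3)*(p + 4)*(p - 4)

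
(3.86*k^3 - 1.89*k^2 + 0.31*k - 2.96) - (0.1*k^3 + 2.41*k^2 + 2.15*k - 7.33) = 3.76*k^3 - 4.3*k^2 - 1.84*k + 4.37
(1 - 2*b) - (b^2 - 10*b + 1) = -b^2 + 8*b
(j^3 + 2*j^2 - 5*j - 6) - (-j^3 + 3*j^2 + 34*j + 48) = 2*j^3 - j^2 - 39*j - 54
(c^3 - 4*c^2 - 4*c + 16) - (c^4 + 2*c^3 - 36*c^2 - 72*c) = -c^4 - c^3 + 32*c^2 + 68*c + 16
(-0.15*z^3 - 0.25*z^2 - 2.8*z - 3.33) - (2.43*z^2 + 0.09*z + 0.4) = -0.15*z^3 - 2.68*z^2 - 2.89*z - 3.73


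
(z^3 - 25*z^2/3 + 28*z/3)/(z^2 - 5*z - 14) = z*(3*z - 4)/(3*(z + 2))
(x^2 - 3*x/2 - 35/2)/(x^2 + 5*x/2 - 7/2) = (x - 5)/(x - 1)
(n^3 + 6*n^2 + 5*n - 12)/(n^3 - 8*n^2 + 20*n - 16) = (n^3 + 6*n^2 + 5*n - 12)/(n^3 - 8*n^2 + 20*n - 16)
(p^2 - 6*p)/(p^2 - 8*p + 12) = p/(p - 2)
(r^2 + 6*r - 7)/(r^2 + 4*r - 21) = (r - 1)/(r - 3)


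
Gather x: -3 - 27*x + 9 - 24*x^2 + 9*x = -24*x^2 - 18*x + 6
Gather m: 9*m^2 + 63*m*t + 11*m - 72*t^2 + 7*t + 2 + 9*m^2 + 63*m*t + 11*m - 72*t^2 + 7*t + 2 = 18*m^2 + m*(126*t + 22) - 144*t^2 + 14*t + 4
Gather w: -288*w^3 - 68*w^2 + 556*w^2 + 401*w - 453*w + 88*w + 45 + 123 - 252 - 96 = -288*w^3 + 488*w^2 + 36*w - 180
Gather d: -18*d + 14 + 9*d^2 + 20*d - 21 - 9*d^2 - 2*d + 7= 0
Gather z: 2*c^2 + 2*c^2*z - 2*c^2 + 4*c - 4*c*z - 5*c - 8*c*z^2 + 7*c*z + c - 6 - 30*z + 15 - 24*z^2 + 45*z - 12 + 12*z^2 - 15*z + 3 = z^2*(-8*c - 12) + z*(2*c^2 + 3*c)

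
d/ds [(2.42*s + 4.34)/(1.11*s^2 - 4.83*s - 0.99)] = (-2.6862*s^2 - 9.6348*s + 18.5664)/(1.2321*s^4 - 10.7226*s^3 + 21.1311*s^2 + 9.5634*s + 0.9801)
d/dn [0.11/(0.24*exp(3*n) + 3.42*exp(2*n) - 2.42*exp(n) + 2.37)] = (-0.0792*exp(2*n) - 0.7524*exp(n) + 0.2662)*exp(n)/(0.24*exp(3*n) + 3.42*exp(2*n) - 2.42*exp(n) + 2.37)^2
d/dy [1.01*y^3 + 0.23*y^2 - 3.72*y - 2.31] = 3.03*y^2 + 0.46*y - 3.72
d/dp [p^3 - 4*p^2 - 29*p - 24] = 3*p^2 - 8*p - 29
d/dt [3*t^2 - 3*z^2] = 6*t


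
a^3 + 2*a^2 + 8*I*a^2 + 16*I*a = a*(a + 2)*(a + 8*I)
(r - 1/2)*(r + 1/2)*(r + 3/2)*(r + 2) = r^4 + 7*r^3/2 + 11*r^2/4 - 7*r/8 - 3/4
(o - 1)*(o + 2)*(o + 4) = o^3 + 5*o^2 + 2*o - 8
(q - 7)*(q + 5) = q^2 - 2*q - 35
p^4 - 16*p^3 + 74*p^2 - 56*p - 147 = (p - 7)^2*(p - 3)*(p + 1)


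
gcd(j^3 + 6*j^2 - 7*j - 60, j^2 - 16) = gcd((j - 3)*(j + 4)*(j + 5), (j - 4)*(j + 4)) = j + 4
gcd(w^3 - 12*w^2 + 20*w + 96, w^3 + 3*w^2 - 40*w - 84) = w^2 - 4*w - 12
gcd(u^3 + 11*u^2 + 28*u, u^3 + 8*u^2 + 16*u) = u^2 + 4*u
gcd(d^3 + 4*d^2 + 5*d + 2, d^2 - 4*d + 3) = 1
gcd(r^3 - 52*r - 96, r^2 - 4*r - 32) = r - 8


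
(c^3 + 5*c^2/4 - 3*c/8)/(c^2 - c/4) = c + 3/2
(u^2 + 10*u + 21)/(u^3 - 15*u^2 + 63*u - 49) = (u^2 + 10*u + 21)/(u^3 - 15*u^2 + 63*u - 49)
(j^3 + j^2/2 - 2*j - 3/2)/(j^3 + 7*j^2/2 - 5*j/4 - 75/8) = 4*(j^2 + 2*j + 1)/(4*j^2 + 20*j + 25)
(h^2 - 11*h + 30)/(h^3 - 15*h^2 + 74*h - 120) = 1/(h - 4)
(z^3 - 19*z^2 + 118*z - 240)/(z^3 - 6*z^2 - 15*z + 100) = (z^2 - 14*z + 48)/(z^2 - z - 20)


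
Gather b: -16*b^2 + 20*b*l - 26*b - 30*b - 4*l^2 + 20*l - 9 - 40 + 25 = -16*b^2 + b*(20*l - 56) - 4*l^2 + 20*l - 24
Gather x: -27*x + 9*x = -18*x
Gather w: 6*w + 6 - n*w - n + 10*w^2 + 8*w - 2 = -n + 10*w^2 + w*(14 - n) + 4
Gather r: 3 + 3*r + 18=3*r + 21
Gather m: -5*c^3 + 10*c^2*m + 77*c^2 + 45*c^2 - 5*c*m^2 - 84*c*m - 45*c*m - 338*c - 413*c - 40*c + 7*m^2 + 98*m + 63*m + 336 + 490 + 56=-5*c^3 + 122*c^2 - 791*c + m^2*(7 - 5*c) + m*(10*c^2 - 129*c + 161) + 882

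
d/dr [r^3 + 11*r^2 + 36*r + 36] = 3*r^2 + 22*r + 36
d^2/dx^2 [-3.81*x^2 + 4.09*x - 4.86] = -7.62000000000000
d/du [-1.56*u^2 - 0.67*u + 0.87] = -3.12*u - 0.67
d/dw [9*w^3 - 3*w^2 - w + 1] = 27*w^2 - 6*w - 1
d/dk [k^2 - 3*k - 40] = 2*k - 3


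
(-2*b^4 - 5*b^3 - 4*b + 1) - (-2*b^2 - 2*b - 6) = -2*b^4 - 5*b^3 + 2*b^2 - 2*b + 7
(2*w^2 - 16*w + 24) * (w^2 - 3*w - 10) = 2*w^4 - 22*w^3 + 52*w^2 + 88*w - 240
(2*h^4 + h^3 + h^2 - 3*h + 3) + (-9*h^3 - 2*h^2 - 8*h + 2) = 2*h^4 - 8*h^3 - h^2 - 11*h + 5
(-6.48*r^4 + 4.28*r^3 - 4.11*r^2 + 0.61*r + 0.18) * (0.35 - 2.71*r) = 17.5608*r^5 - 13.8668*r^4 + 12.6361*r^3 - 3.0916*r^2 - 0.2743*r + 0.063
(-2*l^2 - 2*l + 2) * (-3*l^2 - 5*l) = 6*l^4 + 16*l^3 + 4*l^2 - 10*l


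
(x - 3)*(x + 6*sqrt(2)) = x^2 - 3*x + 6*sqrt(2)*x - 18*sqrt(2)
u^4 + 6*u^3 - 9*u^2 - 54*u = u*(u - 3)*(u + 3)*(u + 6)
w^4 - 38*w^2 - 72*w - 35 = (w - 7)*(w + 1)^2*(w + 5)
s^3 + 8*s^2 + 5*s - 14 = (s - 1)*(s + 2)*(s + 7)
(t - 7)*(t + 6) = t^2 - t - 42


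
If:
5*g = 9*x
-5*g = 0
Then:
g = 0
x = 0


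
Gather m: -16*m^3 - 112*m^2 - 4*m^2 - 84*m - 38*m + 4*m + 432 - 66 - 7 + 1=-16*m^3 - 116*m^2 - 118*m + 360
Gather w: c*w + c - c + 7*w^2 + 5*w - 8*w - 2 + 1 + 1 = 7*w^2 + w*(c - 3)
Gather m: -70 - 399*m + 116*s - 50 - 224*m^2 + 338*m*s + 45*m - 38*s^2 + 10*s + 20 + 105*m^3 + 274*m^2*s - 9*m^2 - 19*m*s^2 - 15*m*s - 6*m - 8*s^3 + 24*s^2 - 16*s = 105*m^3 + m^2*(274*s - 233) + m*(-19*s^2 + 323*s - 360) - 8*s^3 - 14*s^2 + 110*s - 100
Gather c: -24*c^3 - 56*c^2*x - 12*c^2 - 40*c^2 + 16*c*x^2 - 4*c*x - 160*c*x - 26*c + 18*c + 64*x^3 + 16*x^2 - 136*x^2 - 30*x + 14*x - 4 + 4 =-24*c^3 + c^2*(-56*x - 52) + c*(16*x^2 - 164*x - 8) + 64*x^3 - 120*x^2 - 16*x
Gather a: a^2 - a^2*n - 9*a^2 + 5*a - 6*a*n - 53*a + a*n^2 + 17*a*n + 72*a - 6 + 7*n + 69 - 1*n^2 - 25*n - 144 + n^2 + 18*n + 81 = a^2*(-n - 8) + a*(n^2 + 11*n + 24)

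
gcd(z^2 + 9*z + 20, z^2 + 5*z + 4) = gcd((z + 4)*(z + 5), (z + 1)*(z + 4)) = z + 4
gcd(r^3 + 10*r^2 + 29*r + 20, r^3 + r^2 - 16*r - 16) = r^2 + 5*r + 4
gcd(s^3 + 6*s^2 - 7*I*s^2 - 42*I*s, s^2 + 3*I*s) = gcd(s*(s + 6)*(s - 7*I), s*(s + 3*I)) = s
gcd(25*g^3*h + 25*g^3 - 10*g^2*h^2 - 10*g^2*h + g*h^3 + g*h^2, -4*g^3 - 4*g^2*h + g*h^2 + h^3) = 1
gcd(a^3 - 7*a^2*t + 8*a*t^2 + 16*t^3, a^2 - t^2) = a + t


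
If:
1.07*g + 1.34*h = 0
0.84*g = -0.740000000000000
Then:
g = -0.88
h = 0.70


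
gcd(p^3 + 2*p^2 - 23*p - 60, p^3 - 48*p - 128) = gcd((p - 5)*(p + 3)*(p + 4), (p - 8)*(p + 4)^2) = p + 4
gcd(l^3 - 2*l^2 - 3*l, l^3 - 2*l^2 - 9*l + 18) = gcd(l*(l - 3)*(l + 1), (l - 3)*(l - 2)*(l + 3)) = l - 3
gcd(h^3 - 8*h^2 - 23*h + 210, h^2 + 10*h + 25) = h + 5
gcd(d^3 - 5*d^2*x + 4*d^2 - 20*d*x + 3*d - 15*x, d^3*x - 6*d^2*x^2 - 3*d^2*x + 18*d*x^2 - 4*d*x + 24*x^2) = d + 1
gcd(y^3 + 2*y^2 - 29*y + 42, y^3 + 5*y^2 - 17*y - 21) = y^2 + 4*y - 21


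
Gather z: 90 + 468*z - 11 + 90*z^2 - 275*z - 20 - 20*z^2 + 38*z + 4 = 70*z^2 + 231*z + 63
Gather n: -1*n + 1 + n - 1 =0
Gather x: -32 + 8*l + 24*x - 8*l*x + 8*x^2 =8*l + 8*x^2 + x*(24 - 8*l) - 32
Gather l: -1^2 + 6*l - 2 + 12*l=18*l - 3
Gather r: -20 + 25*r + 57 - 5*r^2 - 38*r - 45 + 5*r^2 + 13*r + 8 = 0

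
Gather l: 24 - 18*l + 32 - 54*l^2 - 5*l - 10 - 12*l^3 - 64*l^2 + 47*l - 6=-12*l^3 - 118*l^2 + 24*l + 40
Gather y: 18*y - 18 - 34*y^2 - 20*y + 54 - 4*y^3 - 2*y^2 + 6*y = -4*y^3 - 36*y^2 + 4*y + 36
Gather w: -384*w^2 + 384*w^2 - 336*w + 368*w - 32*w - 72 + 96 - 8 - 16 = 0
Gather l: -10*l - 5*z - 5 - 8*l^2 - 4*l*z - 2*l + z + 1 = -8*l^2 + l*(-4*z - 12) - 4*z - 4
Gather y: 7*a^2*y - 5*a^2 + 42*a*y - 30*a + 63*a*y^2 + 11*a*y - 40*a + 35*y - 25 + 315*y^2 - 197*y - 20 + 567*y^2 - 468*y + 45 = -5*a^2 - 70*a + y^2*(63*a + 882) + y*(7*a^2 + 53*a - 630)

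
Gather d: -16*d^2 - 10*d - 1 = -16*d^2 - 10*d - 1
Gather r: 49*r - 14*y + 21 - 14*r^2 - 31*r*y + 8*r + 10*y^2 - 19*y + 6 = -14*r^2 + r*(57 - 31*y) + 10*y^2 - 33*y + 27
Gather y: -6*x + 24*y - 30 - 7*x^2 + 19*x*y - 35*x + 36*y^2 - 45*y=-7*x^2 - 41*x + 36*y^2 + y*(19*x - 21) - 30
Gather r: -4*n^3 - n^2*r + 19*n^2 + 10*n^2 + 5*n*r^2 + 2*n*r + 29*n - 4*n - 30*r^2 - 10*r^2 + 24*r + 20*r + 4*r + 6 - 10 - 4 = -4*n^3 + 29*n^2 + 25*n + r^2*(5*n - 40) + r*(-n^2 + 2*n + 48) - 8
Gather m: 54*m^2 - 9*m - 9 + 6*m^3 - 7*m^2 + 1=6*m^3 + 47*m^2 - 9*m - 8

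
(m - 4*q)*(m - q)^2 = m^3 - 6*m^2*q + 9*m*q^2 - 4*q^3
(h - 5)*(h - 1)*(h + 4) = h^3 - 2*h^2 - 19*h + 20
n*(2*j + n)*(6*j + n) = 12*j^2*n + 8*j*n^2 + n^3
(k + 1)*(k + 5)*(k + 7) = k^3 + 13*k^2 + 47*k + 35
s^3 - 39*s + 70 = (s - 5)*(s - 2)*(s + 7)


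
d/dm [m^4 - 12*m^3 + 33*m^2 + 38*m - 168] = 4*m^3 - 36*m^2 + 66*m + 38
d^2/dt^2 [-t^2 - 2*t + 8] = -2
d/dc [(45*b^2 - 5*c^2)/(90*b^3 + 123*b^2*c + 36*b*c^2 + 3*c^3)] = 5*(-369*b^4 - 276*b^3*c - 68*b^2*c^2 + c^4)/(3*(900*b^6 + 2460*b^5*c + 2401*b^4*c^2 + 1044*b^3*c^3 + 226*b^2*c^4 + 24*b*c^5 + c^6))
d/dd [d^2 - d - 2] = 2*d - 1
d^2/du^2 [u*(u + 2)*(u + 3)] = 6*u + 10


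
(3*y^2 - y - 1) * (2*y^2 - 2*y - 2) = 6*y^4 - 8*y^3 - 6*y^2 + 4*y + 2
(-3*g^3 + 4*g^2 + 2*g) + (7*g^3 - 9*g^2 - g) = 4*g^3 - 5*g^2 + g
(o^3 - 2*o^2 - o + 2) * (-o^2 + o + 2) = -o^5 + 3*o^4 + o^3 - 7*o^2 + 4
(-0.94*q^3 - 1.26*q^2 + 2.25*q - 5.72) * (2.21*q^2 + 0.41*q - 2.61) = -2.0774*q^5 - 3.17*q^4 + 6.9093*q^3 - 8.4301*q^2 - 8.2177*q + 14.9292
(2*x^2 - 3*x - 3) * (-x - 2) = -2*x^3 - x^2 + 9*x + 6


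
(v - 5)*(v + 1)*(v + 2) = v^3 - 2*v^2 - 13*v - 10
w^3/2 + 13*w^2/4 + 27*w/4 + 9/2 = (w/2 + 1)*(w + 3/2)*(w + 3)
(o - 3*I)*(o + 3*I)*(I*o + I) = I*o^3 + I*o^2 + 9*I*o + 9*I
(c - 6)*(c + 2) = c^2 - 4*c - 12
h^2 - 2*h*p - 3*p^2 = (h - 3*p)*(h + p)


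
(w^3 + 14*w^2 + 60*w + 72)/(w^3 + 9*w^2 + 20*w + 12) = (w + 6)/(w + 1)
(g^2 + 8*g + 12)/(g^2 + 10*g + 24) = (g + 2)/(g + 4)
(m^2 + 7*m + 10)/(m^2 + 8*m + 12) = (m + 5)/(m + 6)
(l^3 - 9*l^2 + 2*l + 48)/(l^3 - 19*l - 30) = (l^2 - 11*l + 24)/(l^2 - 2*l - 15)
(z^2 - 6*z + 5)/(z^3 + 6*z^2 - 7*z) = (z - 5)/(z*(z + 7))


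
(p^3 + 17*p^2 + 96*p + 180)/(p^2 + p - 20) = (p^2 + 12*p + 36)/(p - 4)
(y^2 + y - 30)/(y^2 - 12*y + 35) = (y + 6)/(y - 7)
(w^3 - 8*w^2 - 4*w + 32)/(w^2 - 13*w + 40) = (w^2 - 4)/(w - 5)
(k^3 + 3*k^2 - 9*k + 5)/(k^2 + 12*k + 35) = (k^2 - 2*k + 1)/(k + 7)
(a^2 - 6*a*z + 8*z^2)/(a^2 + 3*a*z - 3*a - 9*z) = (a^2 - 6*a*z + 8*z^2)/(a^2 + 3*a*z - 3*a - 9*z)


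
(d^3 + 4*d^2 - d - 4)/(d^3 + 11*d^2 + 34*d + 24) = (d - 1)/(d + 6)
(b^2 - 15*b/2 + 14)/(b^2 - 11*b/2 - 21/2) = (-2*b^2 + 15*b - 28)/(-2*b^2 + 11*b + 21)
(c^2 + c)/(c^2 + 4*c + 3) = c/(c + 3)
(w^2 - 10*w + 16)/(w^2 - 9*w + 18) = (w^2 - 10*w + 16)/(w^2 - 9*w + 18)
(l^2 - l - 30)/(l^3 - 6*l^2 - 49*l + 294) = (l + 5)/(l^2 - 49)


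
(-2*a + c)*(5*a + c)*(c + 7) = -10*a^2*c - 70*a^2 + 3*a*c^2 + 21*a*c + c^3 + 7*c^2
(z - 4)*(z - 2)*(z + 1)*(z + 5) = z^4 - 23*z^2 + 18*z + 40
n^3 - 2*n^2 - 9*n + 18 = (n - 3)*(n - 2)*(n + 3)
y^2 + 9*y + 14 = (y + 2)*(y + 7)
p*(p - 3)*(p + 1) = p^3 - 2*p^2 - 3*p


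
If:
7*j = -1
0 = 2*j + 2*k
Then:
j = -1/7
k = 1/7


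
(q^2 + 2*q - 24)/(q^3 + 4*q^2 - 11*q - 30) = (q^2 + 2*q - 24)/(q^3 + 4*q^2 - 11*q - 30)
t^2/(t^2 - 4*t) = t/(t - 4)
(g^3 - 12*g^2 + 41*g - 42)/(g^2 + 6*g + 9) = (g^3 - 12*g^2 + 41*g - 42)/(g^2 + 6*g + 9)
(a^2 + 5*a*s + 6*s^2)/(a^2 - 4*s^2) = (-a - 3*s)/(-a + 2*s)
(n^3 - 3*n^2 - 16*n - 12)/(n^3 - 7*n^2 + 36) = (n + 1)/(n - 3)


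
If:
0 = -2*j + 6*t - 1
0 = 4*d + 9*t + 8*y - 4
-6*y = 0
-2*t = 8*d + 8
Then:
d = -5/4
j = 5/2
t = 1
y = 0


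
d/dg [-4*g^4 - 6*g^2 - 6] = -16*g^3 - 12*g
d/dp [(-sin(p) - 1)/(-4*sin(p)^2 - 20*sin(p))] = (-2*sin(p) + cos(p)^2 - 6)*cos(p)/(4*(sin(p) + 5)^2*sin(p)^2)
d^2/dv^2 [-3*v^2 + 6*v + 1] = -6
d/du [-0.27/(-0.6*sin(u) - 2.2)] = -0.162*cos(u)/(0.6*sin(u) + 2.2)^2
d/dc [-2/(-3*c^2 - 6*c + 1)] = 12*(-c - 1)/(3*c^2 + 6*c - 1)^2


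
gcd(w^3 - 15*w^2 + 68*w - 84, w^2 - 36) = w - 6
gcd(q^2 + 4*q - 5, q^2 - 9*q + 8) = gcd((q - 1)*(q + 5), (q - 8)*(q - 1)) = q - 1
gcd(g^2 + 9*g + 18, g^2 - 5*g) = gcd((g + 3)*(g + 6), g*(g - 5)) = 1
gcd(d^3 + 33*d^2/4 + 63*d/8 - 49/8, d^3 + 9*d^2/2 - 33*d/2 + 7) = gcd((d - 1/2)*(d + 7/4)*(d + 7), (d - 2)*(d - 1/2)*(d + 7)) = d^2 + 13*d/2 - 7/2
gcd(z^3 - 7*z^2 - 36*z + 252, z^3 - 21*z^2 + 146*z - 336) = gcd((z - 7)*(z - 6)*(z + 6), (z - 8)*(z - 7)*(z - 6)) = z^2 - 13*z + 42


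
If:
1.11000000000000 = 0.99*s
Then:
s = 1.12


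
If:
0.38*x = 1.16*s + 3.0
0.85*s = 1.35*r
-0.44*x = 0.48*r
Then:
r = -1.33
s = -2.11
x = 1.45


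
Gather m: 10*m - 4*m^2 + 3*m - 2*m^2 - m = -6*m^2 + 12*m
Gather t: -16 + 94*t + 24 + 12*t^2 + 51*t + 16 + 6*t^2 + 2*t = 18*t^2 + 147*t + 24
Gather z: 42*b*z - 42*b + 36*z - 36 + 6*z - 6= -42*b + z*(42*b + 42) - 42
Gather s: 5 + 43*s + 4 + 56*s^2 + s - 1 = 56*s^2 + 44*s + 8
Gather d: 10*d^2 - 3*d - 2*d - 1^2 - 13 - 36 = 10*d^2 - 5*d - 50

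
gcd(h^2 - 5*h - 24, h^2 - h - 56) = h - 8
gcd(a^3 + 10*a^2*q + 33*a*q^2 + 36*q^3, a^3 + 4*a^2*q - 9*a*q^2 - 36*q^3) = a^2 + 7*a*q + 12*q^2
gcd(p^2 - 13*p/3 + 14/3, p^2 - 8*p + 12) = p - 2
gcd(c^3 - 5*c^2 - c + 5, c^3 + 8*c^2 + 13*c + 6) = c + 1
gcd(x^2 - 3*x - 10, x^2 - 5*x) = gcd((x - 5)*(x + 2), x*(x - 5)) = x - 5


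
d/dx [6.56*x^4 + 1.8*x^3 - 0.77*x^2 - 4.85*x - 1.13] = 26.24*x^3 + 5.4*x^2 - 1.54*x - 4.85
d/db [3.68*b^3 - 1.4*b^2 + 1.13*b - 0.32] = 11.04*b^2 - 2.8*b + 1.13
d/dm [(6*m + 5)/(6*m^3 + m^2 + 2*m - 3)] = 2*(18*m^3 + 3*m^2 + 6*m - (6*m + 5)*(9*m^2 + m + 1) - 9)/(6*m^3 + m^2 + 2*m - 3)^2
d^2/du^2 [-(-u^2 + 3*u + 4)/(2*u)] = -4/u^3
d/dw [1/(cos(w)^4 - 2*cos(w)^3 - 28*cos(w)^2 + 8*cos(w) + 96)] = (-53*cos(w) - 3*cos(2*w) + cos(3*w) + 5)*sin(w)/(cos(w)^4 - 2*cos(w)^3 - 28*cos(w)^2 + 8*cos(w) + 96)^2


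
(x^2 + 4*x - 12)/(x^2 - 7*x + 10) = (x + 6)/(x - 5)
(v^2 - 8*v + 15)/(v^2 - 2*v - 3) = (v - 5)/(v + 1)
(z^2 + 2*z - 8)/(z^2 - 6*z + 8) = (z + 4)/(z - 4)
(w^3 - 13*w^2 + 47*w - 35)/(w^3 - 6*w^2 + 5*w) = (w - 7)/w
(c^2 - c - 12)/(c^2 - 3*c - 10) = (-c^2 + c + 12)/(-c^2 + 3*c + 10)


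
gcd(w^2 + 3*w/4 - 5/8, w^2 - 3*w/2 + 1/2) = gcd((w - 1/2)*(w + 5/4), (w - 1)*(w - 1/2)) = w - 1/2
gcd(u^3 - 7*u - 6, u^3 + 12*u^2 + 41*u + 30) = u + 1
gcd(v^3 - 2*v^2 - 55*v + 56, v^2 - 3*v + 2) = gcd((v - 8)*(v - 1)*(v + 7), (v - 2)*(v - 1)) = v - 1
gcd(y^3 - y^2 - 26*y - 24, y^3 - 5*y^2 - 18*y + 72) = y^2 - 2*y - 24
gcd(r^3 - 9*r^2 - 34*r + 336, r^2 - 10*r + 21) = r - 7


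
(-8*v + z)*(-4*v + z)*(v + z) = 32*v^3 + 20*v^2*z - 11*v*z^2 + z^3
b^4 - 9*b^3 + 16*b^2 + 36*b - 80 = (b - 5)*(b - 4)*(b - 2)*(b + 2)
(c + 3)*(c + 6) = c^2 + 9*c + 18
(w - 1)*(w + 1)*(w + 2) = w^3 + 2*w^2 - w - 2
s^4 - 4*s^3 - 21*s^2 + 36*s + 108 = (s - 6)*(s - 3)*(s + 2)*(s + 3)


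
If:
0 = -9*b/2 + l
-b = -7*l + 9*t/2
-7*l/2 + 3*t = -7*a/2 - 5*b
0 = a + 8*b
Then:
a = 0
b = 0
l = 0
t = 0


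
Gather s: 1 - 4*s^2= 1 - 4*s^2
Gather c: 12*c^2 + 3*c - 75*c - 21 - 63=12*c^2 - 72*c - 84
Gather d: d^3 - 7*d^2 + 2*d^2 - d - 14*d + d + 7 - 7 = d^3 - 5*d^2 - 14*d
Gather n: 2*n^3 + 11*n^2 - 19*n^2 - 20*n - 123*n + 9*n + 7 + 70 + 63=2*n^3 - 8*n^2 - 134*n + 140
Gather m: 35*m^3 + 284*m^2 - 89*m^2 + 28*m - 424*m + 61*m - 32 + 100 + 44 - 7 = 35*m^3 + 195*m^2 - 335*m + 105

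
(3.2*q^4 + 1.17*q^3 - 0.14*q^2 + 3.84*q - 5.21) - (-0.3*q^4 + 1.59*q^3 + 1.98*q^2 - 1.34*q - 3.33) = 3.5*q^4 - 0.42*q^3 - 2.12*q^2 + 5.18*q - 1.88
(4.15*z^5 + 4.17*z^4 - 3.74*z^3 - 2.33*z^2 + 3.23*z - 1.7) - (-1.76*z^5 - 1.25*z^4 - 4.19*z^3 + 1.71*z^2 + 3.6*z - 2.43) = 5.91*z^5 + 5.42*z^4 + 0.45*z^3 - 4.04*z^2 - 0.37*z + 0.73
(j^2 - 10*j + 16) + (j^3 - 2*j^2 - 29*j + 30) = j^3 - j^2 - 39*j + 46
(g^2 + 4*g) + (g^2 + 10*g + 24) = 2*g^2 + 14*g + 24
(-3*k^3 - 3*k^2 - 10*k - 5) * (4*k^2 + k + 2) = -12*k^5 - 15*k^4 - 49*k^3 - 36*k^2 - 25*k - 10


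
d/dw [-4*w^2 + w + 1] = 1 - 8*w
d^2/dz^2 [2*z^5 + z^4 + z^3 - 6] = 2*z*(20*z^2 + 6*z + 3)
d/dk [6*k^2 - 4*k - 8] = 12*k - 4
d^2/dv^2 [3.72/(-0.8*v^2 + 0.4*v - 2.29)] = (4.7616*v^2 - 2.3808*v - 3.72*(1.6*v - 0.4)*(3.2*v - 0.8) + 13.63008)/(0.8*v^2 - 0.4*v + 2.29)^3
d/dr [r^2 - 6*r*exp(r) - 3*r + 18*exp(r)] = -6*r*exp(r) + 2*r + 12*exp(r) - 3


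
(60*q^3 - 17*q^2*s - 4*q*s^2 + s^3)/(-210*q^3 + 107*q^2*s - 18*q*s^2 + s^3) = (-12*q^2 + q*s + s^2)/(42*q^2 - 13*q*s + s^2)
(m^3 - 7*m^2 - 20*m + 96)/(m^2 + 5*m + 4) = (m^2 - 11*m + 24)/(m + 1)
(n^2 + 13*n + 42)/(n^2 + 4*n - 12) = (n + 7)/(n - 2)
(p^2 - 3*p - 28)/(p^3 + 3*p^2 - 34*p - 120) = (p - 7)/(p^2 - p - 30)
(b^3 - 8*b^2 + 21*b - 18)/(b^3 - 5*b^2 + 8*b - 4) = (b^2 - 6*b + 9)/(b^2 - 3*b + 2)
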